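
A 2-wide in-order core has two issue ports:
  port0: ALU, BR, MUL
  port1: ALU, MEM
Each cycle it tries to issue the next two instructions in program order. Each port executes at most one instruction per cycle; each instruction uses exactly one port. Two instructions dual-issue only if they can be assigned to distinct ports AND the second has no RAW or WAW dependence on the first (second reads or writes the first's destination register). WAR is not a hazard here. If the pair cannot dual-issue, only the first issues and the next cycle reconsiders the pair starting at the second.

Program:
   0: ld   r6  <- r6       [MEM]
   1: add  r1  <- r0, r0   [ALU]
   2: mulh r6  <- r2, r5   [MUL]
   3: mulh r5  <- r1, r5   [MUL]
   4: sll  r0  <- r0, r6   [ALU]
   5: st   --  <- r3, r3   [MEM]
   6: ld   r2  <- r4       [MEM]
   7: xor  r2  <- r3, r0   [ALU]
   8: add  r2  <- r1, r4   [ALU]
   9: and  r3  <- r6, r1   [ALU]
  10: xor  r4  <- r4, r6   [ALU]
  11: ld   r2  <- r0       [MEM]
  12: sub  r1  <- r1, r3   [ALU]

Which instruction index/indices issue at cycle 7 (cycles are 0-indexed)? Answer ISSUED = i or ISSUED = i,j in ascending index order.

ISSUED = 10,11

c0: i0+i1 ld.MEM add.ALU  dual
c1: i2 mulh.MUL  no-port MUL/MUL
c2: i3+i4 mulh.MUL sll.ALU  dual
c3: i5 st.MEM  no-port MEM/MEM
c4: i6 ld.MEM  WAW r2
c5: i7 xor.ALU  WAW r2
c6: i8+i9 add.ALU and.ALU  dual
c7: i10+i11 xor.ALU ld.MEM  dual
c8: i12 sub.ALU  tail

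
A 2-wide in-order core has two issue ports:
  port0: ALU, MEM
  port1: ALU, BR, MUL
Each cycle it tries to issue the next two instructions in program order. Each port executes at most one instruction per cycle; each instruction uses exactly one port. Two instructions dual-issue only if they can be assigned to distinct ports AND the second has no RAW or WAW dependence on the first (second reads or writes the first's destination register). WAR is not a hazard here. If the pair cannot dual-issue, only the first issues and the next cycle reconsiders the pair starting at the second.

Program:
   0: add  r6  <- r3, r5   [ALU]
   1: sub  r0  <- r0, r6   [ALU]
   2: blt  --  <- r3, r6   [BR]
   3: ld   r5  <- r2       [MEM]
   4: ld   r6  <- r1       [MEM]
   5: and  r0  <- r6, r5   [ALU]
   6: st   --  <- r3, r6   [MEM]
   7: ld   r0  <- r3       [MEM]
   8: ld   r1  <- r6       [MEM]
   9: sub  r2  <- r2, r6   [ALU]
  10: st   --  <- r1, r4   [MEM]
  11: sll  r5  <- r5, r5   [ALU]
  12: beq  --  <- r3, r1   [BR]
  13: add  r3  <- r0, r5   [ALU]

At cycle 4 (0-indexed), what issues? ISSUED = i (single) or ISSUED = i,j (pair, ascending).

t=0 i0:add.ALU ; RAW r6
t=1 i1&i2:sub.ALU blt.BR ; 2-wide
t=2 i3:ld.MEM ; no-port MEM/MEM
t=3 i4:ld.MEM ; RAW r6
t=4 i5&i6:and.ALU st.MEM ; 2-wide
t=5 i7:ld.MEM ; no-port MEM/MEM
t=6 i8&i9:ld.MEM sub.ALU ; 2-wide
t=7 i10&i11:st.MEM sll.ALU ; 2-wide
t=8 i12&i13:beq.BR add.ALU ; 2-wide

ISSUED = 5,6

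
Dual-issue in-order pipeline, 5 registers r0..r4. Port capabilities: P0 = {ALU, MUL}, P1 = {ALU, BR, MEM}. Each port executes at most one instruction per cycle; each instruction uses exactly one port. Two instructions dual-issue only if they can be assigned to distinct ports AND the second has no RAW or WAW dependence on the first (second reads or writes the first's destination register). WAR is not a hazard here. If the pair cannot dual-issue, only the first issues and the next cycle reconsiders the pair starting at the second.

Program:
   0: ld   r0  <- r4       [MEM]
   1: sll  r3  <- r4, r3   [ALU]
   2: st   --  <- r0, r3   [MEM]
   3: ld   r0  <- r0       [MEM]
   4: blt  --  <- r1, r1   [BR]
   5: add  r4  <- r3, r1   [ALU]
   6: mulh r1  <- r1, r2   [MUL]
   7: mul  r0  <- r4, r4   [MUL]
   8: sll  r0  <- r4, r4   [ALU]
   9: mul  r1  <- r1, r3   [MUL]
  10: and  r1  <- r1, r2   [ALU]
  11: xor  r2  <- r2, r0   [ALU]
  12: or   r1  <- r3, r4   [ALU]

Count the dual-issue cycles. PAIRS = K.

PAIRS = 4

#0 head=0: ld sll i0+i1 2-wide
#1 head=2: st i2 no-port MEM/MEM
#2 head=3: ld i3 no-port MEM/BR
#3 head=4: blt add i4+i5 2-wide
#4 head=6: mulh i6 no-port MUL/MUL
#5 head=7: mul i7 WAW r0
#6 head=8: sll mul i8+i9 2-wide
#7 head=10: and xor i10+i11 2-wide
#8 head=12: or i12 tail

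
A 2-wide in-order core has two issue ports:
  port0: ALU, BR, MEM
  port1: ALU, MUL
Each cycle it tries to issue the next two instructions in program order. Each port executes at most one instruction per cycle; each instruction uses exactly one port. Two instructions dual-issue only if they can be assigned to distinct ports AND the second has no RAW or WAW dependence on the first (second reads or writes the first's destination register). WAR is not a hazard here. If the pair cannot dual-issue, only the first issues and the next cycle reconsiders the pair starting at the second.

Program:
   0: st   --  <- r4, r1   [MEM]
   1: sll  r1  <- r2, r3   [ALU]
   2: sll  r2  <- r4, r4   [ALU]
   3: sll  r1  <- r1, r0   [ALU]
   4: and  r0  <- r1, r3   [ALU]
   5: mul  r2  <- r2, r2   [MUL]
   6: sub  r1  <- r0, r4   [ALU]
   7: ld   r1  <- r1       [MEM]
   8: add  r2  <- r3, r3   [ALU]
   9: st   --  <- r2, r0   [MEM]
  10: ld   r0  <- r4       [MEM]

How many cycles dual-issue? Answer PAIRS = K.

PAIRS = 4

t=0 i0&i1:st.MEM;sll.ALU ; 2-wide
t=1 i2&i3:sll.ALU;sll.ALU ; 2-wide
t=2 i4&i5:and.ALU;mul.MUL ; 2-wide
t=3 i6:sub.ALU ; RAW+WAW r1
t=4 i7&i8:ld.MEM;add.ALU ; 2-wide
t=5 i9:st.MEM ; no-port MEM/MEM
t=6 i10:ld.MEM ; tail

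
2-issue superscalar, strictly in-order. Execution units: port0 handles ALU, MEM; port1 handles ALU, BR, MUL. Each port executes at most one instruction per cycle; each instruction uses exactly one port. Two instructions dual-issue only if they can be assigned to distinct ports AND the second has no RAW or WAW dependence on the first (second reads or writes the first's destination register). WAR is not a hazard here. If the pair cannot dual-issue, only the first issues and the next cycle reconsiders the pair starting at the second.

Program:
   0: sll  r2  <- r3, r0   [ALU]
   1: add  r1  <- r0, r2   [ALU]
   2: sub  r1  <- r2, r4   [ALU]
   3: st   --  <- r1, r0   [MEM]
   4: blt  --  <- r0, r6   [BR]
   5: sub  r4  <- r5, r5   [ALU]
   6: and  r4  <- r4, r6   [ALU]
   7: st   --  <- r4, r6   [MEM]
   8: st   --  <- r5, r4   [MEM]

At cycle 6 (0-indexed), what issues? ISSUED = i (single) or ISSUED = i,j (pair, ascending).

ISSUED = 7

t=0 i0:sll ; RAW r2
t=1 i1:add ; WAW r1
t=2 i2:sub ; RAW r1
t=3 i3&i4:st;blt ; dual
t=4 i5:sub ; RAW+WAW r4
t=5 i6:and ; RAW r4
t=6 i7:st ; no-port MEM/MEM
t=7 i8:st ; tail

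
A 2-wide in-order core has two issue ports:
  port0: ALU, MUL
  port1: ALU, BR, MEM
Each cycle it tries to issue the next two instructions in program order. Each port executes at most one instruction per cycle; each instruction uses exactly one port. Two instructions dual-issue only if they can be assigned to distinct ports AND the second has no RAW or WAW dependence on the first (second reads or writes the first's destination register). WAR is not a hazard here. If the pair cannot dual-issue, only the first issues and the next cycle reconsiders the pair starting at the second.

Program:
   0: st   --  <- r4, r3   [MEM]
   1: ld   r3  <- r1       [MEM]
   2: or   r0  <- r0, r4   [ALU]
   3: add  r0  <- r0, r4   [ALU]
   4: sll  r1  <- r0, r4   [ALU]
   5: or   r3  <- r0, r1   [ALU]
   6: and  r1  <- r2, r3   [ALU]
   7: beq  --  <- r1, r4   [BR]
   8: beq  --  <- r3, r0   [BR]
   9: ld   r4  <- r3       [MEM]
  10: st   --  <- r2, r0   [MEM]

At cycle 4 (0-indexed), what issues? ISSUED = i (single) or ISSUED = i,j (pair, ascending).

0. st.MEM @i0  | no-port MEM/MEM
1. ld.MEM+or.ALU @i1,i2  | dual
2. add.ALU @i3  | RAW r0
3. sll.ALU @i4  | RAW r1
4. or.ALU @i5  | RAW r3
5. and.ALU @i6  | RAW r1
6. beq.BR @i7  | no-port BR/BR
7. beq.BR @i8  | no-port BR/MEM
8. ld.MEM @i9  | no-port MEM/MEM
9. st.MEM @i10  | tail

ISSUED = 5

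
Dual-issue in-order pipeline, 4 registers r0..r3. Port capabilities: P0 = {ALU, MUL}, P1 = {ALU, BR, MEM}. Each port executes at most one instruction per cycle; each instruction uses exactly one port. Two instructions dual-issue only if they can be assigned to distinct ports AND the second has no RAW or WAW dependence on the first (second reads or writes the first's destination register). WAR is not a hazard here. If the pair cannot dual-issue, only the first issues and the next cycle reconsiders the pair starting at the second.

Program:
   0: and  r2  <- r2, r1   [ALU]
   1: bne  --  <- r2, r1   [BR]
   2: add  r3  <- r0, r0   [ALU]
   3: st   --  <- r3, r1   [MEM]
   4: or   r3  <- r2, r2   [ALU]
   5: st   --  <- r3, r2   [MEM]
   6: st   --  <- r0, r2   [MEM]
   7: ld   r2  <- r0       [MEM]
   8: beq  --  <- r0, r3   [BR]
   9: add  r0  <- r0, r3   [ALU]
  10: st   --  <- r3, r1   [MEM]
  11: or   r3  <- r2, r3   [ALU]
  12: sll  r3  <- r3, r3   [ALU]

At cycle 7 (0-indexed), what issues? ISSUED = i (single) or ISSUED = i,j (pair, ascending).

ISSUED = 10,11

  cy0 -> i0 (and) RAW r2
  cy1 -> i1/i2 (bne/add) dual
  cy2 -> i3/i4 (st/or) dual
  cy3 -> i5 (st) no-port MEM/MEM
  cy4 -> i6 (st) no-port MEM/MEM
  cy5 -> i7 (ld) no-port MEM/BR
  cy6 -> i8/i9 (beq/add) dual
  cy7 -> i10/i11 (st/or) dual
  cy8 -> i12 (sll) tail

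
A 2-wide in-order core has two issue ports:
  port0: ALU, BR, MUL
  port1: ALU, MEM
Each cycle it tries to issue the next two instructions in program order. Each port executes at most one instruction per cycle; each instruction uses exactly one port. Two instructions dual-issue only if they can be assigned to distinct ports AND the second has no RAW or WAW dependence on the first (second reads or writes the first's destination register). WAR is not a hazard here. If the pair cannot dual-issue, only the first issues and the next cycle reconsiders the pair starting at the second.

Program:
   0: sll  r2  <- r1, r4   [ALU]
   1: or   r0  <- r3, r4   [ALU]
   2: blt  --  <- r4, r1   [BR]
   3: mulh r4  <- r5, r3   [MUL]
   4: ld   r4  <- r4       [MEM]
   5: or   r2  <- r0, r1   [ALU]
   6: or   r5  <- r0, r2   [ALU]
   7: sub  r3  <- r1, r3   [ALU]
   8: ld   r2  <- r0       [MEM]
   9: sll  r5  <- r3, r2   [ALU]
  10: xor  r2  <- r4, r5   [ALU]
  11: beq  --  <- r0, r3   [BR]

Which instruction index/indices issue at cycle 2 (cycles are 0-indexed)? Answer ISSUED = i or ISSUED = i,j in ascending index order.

0. sll.ALU/or.ALU @i0,i1  | pair
1. blt.BR @i2  | no-port BR/MUL
2. mulh.MUL @i3  | RAW+WAW r4
3. ld.MEM/or.ALU @i4,i5  | pair
4. or.ALU/sub.ALU @i6,i7  | pair
5. ld.MEM @i8  | RAW r2
6. sll.ALU @i9  | RAW r5
7. xor.ALU/beq.BR @i10,i11  | pair

ISSUED = 3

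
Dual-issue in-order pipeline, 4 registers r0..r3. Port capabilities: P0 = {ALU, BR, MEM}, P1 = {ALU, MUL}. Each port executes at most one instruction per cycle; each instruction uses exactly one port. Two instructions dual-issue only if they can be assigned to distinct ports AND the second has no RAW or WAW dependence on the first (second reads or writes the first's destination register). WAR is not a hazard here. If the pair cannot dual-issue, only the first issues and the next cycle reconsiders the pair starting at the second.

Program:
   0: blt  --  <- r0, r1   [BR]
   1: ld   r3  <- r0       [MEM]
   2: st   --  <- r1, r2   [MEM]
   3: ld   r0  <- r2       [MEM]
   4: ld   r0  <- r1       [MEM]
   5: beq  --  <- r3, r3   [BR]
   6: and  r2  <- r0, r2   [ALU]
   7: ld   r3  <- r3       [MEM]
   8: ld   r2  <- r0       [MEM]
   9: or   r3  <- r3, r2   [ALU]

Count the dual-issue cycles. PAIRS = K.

PAIRS = 1

  cy0 -> i0 (blt) no-port BR/MEM
  cy1 -> i1 (ld) no-port MEM/MEM
  cy2 -> i2 (st) no-port MEM/MEM
  cy3 -> i3 (ld) no-port MEM/MEM
  cy4 -> i4 (ld) no-port MEM/BR
  cy5 -> i5,i6 (beq and) 2-wide
  cy6 -> i7 (ld) no-port MEM/MEM
  cy7 -> i8 (ld) RAW r2
  cy8 -> i9 (or) tail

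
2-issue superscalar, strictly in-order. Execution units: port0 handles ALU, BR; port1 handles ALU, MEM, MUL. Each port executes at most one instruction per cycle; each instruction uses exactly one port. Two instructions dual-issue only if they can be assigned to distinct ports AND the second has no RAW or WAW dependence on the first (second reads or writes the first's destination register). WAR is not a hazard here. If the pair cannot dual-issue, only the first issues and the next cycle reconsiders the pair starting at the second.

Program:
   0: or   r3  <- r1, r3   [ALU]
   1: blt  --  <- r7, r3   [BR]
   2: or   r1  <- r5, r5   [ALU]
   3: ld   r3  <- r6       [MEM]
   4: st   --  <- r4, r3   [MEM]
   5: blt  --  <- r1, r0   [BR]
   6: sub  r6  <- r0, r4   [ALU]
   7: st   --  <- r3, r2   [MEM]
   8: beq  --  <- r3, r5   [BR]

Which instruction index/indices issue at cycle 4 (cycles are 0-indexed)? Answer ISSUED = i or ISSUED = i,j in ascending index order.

ISSUED = 6,7

c0: i0 or  RAW r3
c1: i1,i2 blt/or  pair
c2: i3 ld  no-port MEM/MEM
c3: i4,i5 st/blt  pair
c4: i6,i7 sub/st  pair
c5: i8 beq  tail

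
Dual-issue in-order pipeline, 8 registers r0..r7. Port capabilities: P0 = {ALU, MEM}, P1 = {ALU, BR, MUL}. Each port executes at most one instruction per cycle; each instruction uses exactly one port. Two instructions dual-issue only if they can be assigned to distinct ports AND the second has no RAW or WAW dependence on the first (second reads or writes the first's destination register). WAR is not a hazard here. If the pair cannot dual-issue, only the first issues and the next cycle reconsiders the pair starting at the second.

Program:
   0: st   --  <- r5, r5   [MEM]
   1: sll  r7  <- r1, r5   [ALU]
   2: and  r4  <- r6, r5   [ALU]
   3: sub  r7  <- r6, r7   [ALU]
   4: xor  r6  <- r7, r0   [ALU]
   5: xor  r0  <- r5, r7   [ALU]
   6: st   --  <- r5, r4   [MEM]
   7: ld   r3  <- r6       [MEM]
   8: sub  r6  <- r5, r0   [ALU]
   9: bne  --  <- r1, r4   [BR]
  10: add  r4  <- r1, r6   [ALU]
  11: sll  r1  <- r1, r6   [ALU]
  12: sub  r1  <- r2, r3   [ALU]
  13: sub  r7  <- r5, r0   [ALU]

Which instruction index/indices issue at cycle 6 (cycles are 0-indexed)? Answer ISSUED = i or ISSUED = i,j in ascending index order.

ISSUED = 11

  cy0 -> i0,i1 (st.MEM;sll.ALU) pair
  cy1 -> i2,i3 (and.ALU;sub.ALU) pair
  cy2 -> i4,i5 (xor.ALU;xor.ALU) pair
  cy3 -> i6 (st.MEM) no-port MEM/MEM
  cy4 -> i7,i8 (ld.MEM;sub.ALU) pair
  cy5 -> i9,i10 (bne.BR;add.ALU) pair
  cy6 -> i11 (sll.ALU) WAW r1
  cy7 -> i12,i13 (sub.ALU;sub.ALU) pair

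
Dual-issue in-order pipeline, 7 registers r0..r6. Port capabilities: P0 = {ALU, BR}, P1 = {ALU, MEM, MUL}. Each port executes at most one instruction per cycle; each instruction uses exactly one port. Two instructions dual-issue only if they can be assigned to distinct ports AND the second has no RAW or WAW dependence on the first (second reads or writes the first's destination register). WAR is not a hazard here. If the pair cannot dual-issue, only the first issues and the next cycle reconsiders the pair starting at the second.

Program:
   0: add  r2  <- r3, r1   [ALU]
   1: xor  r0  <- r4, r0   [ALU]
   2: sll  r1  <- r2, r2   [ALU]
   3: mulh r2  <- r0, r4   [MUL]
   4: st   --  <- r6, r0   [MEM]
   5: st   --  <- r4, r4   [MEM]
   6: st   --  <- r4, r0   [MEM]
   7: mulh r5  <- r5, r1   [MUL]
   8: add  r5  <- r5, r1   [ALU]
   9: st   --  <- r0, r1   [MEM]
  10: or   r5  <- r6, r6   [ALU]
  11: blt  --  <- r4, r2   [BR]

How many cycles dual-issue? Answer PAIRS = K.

PAIRS = 4

  cy0 -> i0,i1 (add.ALU+xor.ALU) dual
  cy1 -> i2,i3 (sll.ALU+mulh.MUL) dual
  cy2 -> i4 (st.MEM) no-port MEM/MEM
  cy3 -> i5 (st.MEM) no-port MEM/MEM
  cy4 -> i6 (st.MEM) no-port MEM/MUL
  cy5 -> i7 (mulh.MUL) RAW+WAW r5
  cy6 -> i8,i9 (add.ALU+st.MEM) dual
  cy7 -> i10,i11 (or.ALU+blt.BR) dual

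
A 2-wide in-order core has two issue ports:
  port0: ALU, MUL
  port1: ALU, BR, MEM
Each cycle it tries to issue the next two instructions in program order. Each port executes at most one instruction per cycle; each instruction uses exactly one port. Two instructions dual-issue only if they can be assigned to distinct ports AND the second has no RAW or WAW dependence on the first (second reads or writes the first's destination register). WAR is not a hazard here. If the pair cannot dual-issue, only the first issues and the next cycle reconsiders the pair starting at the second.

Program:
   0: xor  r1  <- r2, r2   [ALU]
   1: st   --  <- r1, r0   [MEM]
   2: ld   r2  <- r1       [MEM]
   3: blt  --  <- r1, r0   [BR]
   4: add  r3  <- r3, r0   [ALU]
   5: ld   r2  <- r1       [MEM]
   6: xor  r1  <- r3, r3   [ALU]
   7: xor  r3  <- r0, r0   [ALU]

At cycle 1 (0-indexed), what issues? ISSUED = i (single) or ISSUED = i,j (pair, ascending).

c0: i0 xor.ALU  RAW r1
c1: i1 st.MEM  no-port MEM/MEM
c2: i2 ld.MEM  no-port MEM/BR
c3: i3,i4 blt.BR+add.ALU  2-wide
c4: i5,i6 ld.MEM+xor.ALU  2-wide
c5: i7 xor.ALU  tail

ISSUED = 1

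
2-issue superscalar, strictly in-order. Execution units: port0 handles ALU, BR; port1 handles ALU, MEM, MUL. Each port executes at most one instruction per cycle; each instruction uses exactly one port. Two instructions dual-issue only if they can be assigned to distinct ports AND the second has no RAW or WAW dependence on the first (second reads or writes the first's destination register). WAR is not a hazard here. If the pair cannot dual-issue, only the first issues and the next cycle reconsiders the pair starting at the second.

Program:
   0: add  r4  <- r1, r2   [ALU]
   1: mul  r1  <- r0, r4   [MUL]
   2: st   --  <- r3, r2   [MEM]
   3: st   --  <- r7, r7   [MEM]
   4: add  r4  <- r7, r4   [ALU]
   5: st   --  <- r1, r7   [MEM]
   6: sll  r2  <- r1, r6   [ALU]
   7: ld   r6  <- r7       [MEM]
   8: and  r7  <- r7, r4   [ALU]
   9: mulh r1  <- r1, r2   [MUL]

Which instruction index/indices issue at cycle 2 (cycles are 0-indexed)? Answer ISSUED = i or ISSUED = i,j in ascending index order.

#0 head=0: add.ALU i0 RAW r4
#1 head=1: mul.MUL i1 no-port MUL/MEM
#2 head=2: st.MEM i2 no-port MEM/MEM
#3 head=3: st.MEM add.ALU i3,i4 2-wide
#4 head=5: st.MEM sll.ALU i5,i6 2-wide
#5 head=7: ld.MEM and.ALU i7,i8 2-wide
#6 head=9: mulh.MUL i9 tail

ISSUED = 2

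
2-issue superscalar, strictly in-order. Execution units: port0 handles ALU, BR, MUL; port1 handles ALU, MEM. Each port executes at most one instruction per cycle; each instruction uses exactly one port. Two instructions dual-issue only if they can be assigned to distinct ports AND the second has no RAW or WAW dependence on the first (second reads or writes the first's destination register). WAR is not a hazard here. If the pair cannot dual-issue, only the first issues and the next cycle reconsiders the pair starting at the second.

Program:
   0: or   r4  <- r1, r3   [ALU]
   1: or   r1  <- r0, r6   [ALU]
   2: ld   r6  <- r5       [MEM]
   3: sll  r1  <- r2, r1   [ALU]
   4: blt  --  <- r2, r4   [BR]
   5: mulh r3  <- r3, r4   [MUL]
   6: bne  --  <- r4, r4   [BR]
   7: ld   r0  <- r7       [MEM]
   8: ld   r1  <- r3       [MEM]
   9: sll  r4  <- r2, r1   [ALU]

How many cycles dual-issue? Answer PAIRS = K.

0. or or @i0/i1  | 2-wide
1. ld sll @i2/i3  | 2-wide
2. blt @i4  | no-port BR/MUL
3. mulh @i5  | no-port MUL/BR
4. bne ld @i6/i7  | 2-wide
5. ld @i8  | RAW r1
6. sll @i9  | tail

PAIRS = 3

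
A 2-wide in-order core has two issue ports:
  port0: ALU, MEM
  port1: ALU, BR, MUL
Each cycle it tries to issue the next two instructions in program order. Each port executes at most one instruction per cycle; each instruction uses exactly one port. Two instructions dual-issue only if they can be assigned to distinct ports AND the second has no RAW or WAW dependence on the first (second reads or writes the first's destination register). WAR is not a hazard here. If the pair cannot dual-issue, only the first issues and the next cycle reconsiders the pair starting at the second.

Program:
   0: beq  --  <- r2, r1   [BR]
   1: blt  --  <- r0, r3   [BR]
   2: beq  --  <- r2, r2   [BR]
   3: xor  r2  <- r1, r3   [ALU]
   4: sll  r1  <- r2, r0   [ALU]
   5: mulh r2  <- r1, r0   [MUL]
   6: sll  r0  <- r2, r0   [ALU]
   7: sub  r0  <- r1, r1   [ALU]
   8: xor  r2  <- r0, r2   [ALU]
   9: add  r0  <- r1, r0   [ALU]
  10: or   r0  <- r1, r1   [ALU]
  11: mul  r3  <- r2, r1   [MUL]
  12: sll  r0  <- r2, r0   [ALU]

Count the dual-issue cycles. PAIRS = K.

c0: i0 beq.BR  no-port BR/BR
c1: i1 blt.BR  no-port BR/BR
c2: i2&i3 beq.BR xor.ALU  dual
c3: i4 sll.ALU  RAW r1
c4: i5 mulh.MUL  RAW r2
c5: i6 sll.ALU  WAW r0
c6: i7 sub.ALU  RAW r0
c7: i8&i9 xor.ALU add.ALU  dual
c8: i10&i11 or.ALU mul.MUL  dual
c9: i12 sll.ALU  tail

PAIRS = 3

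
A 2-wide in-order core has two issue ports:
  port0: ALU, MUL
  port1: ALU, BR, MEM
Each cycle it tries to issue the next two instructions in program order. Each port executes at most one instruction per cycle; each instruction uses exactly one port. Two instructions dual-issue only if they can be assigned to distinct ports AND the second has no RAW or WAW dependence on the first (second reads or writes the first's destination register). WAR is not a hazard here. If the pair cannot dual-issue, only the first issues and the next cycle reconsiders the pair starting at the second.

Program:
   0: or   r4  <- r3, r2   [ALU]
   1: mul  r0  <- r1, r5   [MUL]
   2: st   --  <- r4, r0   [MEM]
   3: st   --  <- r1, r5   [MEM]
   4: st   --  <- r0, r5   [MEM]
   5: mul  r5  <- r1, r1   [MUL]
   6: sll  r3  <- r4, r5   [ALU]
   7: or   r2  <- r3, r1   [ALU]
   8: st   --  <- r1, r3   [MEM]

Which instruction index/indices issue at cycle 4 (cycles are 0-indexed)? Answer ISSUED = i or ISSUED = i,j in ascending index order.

[0] i0&i1  or.ALU+mul.MUL  -- 2-wide
[1] i2  st.MEM  -- no-port MEM/MEM
[2] i3  st.MEM  -- no-port MEM/MEM
[3] i4&i5  st.MEM+mul.MUL  -- 2-wide
[4] i6  sll.ALU  -- RAW r3
[5] i7&i8  or.ALU+st.MEM  -- 2-wide

ISSUED = 6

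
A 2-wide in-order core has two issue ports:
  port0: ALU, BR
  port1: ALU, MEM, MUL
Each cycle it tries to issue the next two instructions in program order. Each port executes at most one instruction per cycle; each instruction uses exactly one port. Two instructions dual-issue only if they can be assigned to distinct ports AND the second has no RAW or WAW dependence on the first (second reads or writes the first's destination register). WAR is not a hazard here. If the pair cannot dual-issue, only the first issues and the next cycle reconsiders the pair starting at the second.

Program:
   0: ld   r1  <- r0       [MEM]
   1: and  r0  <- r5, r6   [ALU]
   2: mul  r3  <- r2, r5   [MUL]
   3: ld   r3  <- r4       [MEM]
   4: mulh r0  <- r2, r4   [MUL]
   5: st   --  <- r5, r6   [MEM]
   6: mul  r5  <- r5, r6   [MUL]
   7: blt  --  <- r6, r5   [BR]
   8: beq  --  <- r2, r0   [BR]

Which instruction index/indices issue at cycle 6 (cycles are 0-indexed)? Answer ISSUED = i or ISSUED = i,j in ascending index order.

ISSUED = 7

  cy0 -> i0/i1 (ld and) pair
  cy1 -> i2 (mul) no-port MUL/MEM
  cy2 -> i3 (ld) no-port MEM/MUL
  cy3 -> i4 (mulh) no-port MUL/MEM
  cy4 -> i5 (st) no-port MEM/MUL
  cy5 -> i6 (mul) RAW r5
  cy6 -> i7 (blt) no-port BR/BR
  cy7 -> i8 (beq) tail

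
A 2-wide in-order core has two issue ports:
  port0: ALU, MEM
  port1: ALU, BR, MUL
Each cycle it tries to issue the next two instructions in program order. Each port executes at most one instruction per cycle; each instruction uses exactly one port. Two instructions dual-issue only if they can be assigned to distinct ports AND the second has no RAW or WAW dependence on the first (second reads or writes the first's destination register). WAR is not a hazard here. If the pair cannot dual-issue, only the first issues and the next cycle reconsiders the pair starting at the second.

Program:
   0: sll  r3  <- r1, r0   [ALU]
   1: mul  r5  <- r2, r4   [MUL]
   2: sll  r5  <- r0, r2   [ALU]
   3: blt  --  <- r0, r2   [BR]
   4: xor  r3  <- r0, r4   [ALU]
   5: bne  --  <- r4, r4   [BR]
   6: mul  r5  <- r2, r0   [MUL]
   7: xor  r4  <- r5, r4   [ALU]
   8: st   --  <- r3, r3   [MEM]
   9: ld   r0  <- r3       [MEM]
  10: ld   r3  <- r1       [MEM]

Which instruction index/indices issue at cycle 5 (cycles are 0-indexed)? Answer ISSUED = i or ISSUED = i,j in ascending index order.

c0: i0+i1 sll;mul  dual
c1: i2+i3 sll;blt  dual
c2: i4+i5 xor;bne  dual
c3: i6 mul  RAW r5
c4: i7+i8 xor;st  dual
c5: i9 ld  no-port MEM/MEM
c6: i10 ld  tail

ISSUED = 9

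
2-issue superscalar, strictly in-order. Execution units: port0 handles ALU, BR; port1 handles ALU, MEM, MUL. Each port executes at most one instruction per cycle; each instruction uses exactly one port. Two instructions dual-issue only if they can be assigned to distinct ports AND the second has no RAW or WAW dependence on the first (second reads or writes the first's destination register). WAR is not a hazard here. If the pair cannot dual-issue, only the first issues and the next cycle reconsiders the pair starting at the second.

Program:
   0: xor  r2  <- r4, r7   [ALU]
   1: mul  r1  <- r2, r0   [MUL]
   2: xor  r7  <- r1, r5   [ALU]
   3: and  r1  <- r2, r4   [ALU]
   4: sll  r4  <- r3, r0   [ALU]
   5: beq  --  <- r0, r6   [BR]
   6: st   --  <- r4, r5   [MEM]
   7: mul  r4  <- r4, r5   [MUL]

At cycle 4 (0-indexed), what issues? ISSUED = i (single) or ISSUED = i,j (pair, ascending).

c0: i0 xor.ALU  RAW r2
c1: i1 mul.MUL  RAW r1
c2: i2&i3 xor.ALU and.ALU  pair
c3: i4&i5 sll.ALU beq.BR  pair
c4: i6 st.MEM  no-port MEM/MUL
c5: i7 mul.MUL  tail

ISSUED = 6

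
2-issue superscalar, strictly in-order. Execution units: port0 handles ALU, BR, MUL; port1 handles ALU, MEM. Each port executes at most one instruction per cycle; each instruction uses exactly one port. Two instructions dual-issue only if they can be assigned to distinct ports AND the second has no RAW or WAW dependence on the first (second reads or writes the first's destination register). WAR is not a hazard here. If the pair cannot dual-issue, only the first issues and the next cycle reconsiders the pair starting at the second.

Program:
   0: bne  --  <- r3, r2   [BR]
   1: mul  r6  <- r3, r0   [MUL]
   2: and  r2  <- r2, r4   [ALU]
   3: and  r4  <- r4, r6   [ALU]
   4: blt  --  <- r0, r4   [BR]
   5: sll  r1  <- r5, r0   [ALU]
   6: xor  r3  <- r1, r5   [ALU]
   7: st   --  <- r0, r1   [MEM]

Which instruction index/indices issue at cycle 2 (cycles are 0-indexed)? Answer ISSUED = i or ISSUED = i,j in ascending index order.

ISSUED = 3

0. bne @i0  | no-port BR/MUL
1. mul/and @i1&i2  | 2-wide
2. and @i3  | RAW r4
3. blt/sll @i4&i5  | 2-wide
4. xor/st @i6&i7  | 2-wide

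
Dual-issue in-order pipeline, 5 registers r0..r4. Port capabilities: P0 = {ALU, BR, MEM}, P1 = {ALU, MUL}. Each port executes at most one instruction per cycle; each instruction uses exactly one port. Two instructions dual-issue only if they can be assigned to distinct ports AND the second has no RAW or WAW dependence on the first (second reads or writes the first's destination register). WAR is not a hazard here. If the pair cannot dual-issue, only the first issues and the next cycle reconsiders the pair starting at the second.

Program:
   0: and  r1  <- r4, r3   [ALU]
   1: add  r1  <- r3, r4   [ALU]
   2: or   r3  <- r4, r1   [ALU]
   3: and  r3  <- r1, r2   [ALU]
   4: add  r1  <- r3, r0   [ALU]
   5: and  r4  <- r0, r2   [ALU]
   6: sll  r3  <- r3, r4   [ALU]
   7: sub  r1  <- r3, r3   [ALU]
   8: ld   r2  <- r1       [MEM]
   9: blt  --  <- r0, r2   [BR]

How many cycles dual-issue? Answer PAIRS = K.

PAIRS = 1

#0 head=0: and.ALU i0 WAW r1
#1 head=1: add.ALU i1 RAW r1
#2 head=2: or.ALU i2 WAW r3
#3 head=3: and.ALU i3 RAW r3
#4 head=4: add.ALU and.ALU i4,i5 2-wide
#5 head=6: sll.ALU i6 RAW r3
#6 head=7: sub.ALU i7 RAW r1
#7 head=8: ld.MEM i8 no-port MEM/BR
#8 head=9: blt.BR i9 tail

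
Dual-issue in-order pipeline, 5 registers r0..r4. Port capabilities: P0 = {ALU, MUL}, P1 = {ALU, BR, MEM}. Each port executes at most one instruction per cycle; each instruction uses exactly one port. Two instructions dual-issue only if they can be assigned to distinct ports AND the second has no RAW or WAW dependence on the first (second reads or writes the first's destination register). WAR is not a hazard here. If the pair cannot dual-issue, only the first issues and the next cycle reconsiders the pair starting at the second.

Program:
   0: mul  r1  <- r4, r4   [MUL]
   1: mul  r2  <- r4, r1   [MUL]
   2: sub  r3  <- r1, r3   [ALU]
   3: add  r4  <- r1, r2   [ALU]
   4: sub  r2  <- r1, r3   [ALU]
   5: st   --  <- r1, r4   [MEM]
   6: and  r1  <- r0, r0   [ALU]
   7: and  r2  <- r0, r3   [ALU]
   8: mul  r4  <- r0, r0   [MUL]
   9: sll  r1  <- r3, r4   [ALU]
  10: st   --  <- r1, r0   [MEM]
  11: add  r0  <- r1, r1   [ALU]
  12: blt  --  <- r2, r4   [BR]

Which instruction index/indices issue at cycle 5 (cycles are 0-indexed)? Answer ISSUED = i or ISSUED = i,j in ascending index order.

ISSUED = 9

t=0 i0:mul ; no-port MUL/MUL
t=1 i1&i2:mul/sub ; pair
t=2 i3&i4:add/sub ; pair
t=3 i5&i6:st/and ; pair
t=4 i7&i8:and/mul ; pair
t=5 i9:sll ; RAW r1
t=6 i10&i11:st/add ; pair
t=7 i12:blt ; tail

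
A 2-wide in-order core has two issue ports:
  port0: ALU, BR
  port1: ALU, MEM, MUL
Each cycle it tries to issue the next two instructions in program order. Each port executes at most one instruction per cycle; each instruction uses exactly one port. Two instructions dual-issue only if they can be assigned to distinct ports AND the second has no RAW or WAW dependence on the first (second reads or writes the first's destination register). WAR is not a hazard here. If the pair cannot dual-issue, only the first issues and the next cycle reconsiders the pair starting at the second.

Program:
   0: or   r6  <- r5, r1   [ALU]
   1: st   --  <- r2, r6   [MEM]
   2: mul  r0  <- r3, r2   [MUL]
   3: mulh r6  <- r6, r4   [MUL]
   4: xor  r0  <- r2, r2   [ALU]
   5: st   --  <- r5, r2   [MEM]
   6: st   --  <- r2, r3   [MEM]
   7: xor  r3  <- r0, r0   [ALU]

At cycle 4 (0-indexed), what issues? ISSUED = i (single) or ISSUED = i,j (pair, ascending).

ISSUED = 5

#0 head=0: or.ALU i0 RAW r6
#1 head=1: st.MEM i1 no-port MEM/MUL
#2 head=2: mul.MUL i2 no-port MUL/MUL
#3 head=3: mulh.MUL xor.ALU i3+i4 pair
#4 head=5: st.MEM i5 no-port MEM/MEM
#5 head=6: st.MEM xor.ALU i6+i7 pair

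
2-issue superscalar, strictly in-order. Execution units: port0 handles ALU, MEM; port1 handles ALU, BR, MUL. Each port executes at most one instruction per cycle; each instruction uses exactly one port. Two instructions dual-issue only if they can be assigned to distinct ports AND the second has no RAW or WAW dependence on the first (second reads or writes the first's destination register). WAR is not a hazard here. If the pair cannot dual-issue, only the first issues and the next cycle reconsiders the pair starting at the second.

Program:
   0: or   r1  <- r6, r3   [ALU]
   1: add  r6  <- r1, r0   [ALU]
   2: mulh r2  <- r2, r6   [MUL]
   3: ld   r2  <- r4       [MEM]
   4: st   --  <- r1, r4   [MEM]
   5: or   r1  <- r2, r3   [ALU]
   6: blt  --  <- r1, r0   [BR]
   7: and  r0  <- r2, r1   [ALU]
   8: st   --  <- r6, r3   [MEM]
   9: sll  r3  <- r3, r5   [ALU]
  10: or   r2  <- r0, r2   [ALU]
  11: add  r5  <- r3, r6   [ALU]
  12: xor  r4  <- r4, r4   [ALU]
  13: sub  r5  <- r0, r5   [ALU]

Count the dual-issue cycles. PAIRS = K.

[0] i0  or.ALU  -- RAW r1
[1] i1  add.ALU  -- RAW r6
[2] i2  mulh.MUL  -- WAW r2
[3] i3  ld.MEM  -- no-port MEM/MEM
[4] i4/i5  st.MEM/or.ALU  -- pair
[5] i6/i7  blt.BR/and.ALU  -- pair
[6] i8/i9  st.MEM/sll.ALU  -- pair
[7] i10/i11  or.ALU/add.ALU  -- pair
[8] i12/i13  xor.ALU/sub.ALU  -- pair

PAIRS = 5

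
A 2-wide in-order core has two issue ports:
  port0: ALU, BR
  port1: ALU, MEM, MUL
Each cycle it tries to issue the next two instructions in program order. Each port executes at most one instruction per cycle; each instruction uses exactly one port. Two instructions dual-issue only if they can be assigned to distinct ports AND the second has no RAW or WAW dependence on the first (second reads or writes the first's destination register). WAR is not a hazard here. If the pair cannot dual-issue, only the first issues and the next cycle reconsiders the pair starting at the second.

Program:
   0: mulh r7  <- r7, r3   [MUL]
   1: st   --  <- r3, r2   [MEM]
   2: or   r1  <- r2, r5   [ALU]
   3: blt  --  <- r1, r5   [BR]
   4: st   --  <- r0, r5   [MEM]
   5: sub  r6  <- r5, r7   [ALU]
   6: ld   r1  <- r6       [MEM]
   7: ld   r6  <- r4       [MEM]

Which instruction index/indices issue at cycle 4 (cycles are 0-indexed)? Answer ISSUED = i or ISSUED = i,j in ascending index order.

ISSUED = 6

[0] i0  mulh.MUL  -- no-port MUL/MEM
[1] i1/i2  st.MEM or.ALU  -- dual
[2] i3/i4  blt.BR st.MEM  -- dual
[3] i5  sub.ALU  -- RAW r6
[4] i6  ld.MEM  -- no-port MEM/MEM
[5] i7  ld.MEM  -- tail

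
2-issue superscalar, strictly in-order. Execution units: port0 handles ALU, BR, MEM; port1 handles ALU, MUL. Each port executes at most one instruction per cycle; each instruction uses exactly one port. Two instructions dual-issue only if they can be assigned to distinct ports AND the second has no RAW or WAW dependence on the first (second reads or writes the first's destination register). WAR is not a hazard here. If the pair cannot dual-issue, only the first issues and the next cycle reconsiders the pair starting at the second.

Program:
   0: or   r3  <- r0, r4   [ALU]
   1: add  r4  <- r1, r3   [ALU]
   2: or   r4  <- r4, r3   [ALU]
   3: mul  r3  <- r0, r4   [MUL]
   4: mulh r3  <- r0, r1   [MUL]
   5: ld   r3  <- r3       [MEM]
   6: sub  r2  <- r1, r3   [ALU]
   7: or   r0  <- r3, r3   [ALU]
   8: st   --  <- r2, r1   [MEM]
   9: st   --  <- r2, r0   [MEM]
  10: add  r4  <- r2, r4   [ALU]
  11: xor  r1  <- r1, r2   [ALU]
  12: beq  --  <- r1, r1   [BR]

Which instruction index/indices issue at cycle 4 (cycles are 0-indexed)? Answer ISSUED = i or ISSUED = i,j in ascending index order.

#0 head=0: or.ALU i0 RAW r3
#1 head=1: add.ALU i1 RAW+WAW r4
#2 head=2: or.ALU i2 RAW r4
#3 head=3: mul.MUL i3 no-port MUL/MUL
#4 head=4: mulh.MUL i4 RAW+WAW r3
#5 head=5: ld.MEM i5 RAW r3
#6 head=6: sub.ALU;or.ALU i6+i7 2-wide
#7 head=8: st.MEM i8 no-port MEM/MEM
#8 head=9: st.MEM;add.ALU i9+i10 2-wide
#9 head=11: xor.ALU i11 RAW r1
#10 head=12: beq.BR i12 tail

ISSUED = 4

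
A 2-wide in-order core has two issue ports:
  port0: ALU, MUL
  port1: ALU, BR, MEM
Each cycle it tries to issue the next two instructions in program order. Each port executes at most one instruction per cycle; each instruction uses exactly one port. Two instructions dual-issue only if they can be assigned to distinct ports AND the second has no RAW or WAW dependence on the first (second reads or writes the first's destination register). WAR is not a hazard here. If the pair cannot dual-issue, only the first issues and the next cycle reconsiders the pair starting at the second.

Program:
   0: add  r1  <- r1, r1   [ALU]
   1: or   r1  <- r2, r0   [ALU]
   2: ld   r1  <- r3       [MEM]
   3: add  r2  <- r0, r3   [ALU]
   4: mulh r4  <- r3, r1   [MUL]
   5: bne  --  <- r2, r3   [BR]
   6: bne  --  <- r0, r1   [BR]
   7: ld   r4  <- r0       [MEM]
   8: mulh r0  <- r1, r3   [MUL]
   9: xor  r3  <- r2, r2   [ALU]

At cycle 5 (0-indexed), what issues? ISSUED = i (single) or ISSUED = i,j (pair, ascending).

ISSUED = 7,8

[0] i0  add  -- WAW r1
[1] i1  or  -- WAW r1
[2] i2,i3  ld add  -- pair
[3] i4,i5  mulh bne  -- pair
[4] i6  bne  -- no-port BR/MEM
[5] i7,i8  ld mulh  -- pair
[6] i9  xor  -- tail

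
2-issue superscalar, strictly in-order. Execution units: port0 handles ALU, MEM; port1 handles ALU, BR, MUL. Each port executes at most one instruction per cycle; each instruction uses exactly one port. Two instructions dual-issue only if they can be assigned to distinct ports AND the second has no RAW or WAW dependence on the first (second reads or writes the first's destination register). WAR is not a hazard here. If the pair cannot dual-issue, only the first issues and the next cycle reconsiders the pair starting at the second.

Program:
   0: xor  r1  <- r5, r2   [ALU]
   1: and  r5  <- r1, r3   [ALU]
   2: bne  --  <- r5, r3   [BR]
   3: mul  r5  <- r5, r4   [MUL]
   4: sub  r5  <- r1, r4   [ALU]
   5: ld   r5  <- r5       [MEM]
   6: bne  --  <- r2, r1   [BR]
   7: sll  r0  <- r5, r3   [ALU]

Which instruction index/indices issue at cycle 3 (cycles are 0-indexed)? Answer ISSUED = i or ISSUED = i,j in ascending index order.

ISSUED = 3

t=0 i0:xor.ALU ; RAW r1
t=1 i1:and.ALU ; RAW r5
t=2 i2:bne.BR ; no-port BR/MUL
t=3 i3:mul.MUL ; WAW r5
t=4 i4:sub.ALU ; RAW+WAW r5
t=5 i5,i6:ld.MEM bne.BR ; pair
t=6 i7:sll.ALU ; tail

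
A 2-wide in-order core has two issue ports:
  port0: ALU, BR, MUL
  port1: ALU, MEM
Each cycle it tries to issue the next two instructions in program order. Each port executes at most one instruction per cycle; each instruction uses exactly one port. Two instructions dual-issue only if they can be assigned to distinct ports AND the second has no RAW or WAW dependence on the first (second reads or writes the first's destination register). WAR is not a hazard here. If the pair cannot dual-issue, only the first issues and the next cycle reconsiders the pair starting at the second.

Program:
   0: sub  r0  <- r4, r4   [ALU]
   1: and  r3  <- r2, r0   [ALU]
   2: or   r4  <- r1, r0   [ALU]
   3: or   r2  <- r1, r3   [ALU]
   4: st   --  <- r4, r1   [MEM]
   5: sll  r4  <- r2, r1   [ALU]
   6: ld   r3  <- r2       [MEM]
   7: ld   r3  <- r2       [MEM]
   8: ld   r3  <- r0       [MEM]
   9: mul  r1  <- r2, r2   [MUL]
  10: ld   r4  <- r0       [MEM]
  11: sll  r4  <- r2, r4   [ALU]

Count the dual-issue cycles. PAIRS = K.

c0: i0 sub.ALU  RAW r0
c1: i1,i2 and.ALU or.ALU  dual
c2: i3,i4 or.ALU st.MEM  dual
c3: i5,i6 sll.ALU ld.MEM  dual
c4: i7 ld.MEM  no-port MEM/MEM
c5: i8,i9 ld.MEM mul.MUL  dual
c6: i10 ld.MEM  RAW+WAW r4
c7: i11 sll.ALU  tail

PAIRS = 4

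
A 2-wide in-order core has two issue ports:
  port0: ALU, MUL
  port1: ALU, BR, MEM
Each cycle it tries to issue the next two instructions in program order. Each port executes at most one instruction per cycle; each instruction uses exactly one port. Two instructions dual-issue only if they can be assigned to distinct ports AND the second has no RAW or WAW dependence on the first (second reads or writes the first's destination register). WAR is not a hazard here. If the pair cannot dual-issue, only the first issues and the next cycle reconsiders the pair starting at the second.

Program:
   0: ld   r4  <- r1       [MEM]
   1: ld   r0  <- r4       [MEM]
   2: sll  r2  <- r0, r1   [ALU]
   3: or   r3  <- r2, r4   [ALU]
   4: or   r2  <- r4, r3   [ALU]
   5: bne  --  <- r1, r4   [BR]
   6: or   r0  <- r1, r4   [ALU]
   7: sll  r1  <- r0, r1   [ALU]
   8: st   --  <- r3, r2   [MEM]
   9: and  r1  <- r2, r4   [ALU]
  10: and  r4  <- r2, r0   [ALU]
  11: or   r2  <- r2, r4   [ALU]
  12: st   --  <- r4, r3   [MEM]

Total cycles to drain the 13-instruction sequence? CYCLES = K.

CYCLES = 9

  cy0 -> i0 (ld) no-port MEM/MEM
  cy1 -> i1 (ld) RAW r0
  cy2 -> i2 (sll) RAW r2
  cy3 -> i3 (or) RAW r3
  cy4 -> i4&i5 (or;bne) 2-wide
  cy5 -> i6 (or) RAW r0
  cy6 -> i7&i8 (sll;st) 2-wide
  cy7 -> i9&i10 (and;and) 2-wide
  cy8 -> i11&i12 (or;st) 2-wide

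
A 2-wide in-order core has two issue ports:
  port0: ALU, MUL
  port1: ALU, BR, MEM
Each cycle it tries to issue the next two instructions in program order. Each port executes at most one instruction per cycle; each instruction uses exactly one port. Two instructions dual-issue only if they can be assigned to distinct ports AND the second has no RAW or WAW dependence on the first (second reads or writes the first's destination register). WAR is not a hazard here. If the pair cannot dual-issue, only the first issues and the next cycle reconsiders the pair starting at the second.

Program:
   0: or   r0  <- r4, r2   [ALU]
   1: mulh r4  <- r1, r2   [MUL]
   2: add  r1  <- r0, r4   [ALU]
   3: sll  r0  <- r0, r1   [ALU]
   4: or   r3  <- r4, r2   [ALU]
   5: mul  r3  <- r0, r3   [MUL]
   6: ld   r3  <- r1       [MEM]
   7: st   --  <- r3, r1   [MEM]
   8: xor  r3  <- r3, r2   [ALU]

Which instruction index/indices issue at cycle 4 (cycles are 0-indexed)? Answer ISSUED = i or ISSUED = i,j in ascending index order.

ISSUED = 6

t=0 i0+i1:or mulh ; 2-wide
t=1 i2:add ; RAW r1
t=2 i3+i4:sll or ; 2-wide
t=3 i5:mul ; WAW r3
t=4 i6:ld ; no-port MEM/MEM
t=5 i7+i8:st xor ; 2-wide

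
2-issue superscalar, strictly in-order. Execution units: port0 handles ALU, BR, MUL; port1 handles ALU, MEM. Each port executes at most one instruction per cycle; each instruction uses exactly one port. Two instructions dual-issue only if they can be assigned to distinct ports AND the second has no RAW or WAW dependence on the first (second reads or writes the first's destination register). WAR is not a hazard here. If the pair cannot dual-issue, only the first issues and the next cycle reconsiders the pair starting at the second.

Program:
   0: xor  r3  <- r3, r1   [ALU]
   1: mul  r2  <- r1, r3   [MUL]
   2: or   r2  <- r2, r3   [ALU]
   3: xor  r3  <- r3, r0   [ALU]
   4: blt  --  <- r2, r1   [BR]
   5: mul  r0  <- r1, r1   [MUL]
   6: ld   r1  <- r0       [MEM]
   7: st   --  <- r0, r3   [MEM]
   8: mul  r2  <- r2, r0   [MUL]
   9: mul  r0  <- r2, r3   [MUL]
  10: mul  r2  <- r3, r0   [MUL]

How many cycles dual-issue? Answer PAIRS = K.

t=0 i0:xor.ALU ; RAW r3
t=1 i1:mul.MUL ; RAW+WAW r2
t=2 i2/i3:or.ALU xor.ALU ; 2-wide
t=3 i4:blt.BR ; no-port BR/MUL
t=4 i5:mul.MUL ; RAW r0
t=5 i6:ld.MEM ; no-port MEM/MEM
t=6 i7/i8:st.MEM mul.MUL ; 2-wide
t=7 i9:mul.MUL ; no-port MUL/MUL
t=8 i10:mul.MUL ; tail

PAIRS = 2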